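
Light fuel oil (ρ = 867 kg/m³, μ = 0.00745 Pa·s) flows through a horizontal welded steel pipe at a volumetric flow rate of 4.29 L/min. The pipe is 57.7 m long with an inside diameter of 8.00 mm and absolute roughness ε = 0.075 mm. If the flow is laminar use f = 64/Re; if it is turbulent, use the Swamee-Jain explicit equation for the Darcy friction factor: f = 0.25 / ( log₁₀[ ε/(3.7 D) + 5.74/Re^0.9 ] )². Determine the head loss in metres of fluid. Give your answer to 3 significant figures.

h_f ≈ 35.9 m

Q = 4.29 L/min = 4.29/60000 = 7.15e-05 m³/s.
Cross-sectional area A = πD²/4 = π(0.008)²/4 = 5.027e-05 m²; mean velocity V = Q/A = 7.15e-05/5.027e-05 = 1.422 m/s.
Reynolds number Re = ρVD/μ = 867 · 1.422 · 0.008 / 0.00745 = 1324.
Re < 2300 → laminar flow, so f = 64/Re = 64/1324 = 0.04833 (the turbulent correlation is not needed).
Darcy-Weisbach: ΔP = f(L/D)(ρV²/2) = 0.04833·(57.7/0.008)·(867·1.422²/2) = 0.04833·7212·877.1 = 3.057e+05 Pa.
Head loss h_f = ΔP/(ρg) = 3.057e+05/(867·9.81) = 35.9 m.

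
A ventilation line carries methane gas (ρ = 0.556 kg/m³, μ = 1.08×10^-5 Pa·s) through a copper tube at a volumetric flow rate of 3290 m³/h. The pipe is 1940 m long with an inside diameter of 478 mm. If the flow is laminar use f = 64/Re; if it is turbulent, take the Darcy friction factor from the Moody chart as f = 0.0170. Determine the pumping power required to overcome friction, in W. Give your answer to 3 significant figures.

P ≈ 455 W

Q = 3290 m³/h = 3290/3600 = 0.9139 m³/s.
Cross-sectional area A = πD²/4 = π(0.478)²/4 = 0.1795 m²; mean velocity V = Q/A = 0.9139/0.1795 = 5.093 m/s.
Reynolds number Re = ρVD/μ = 0.556 · 5.093 · 0.478 / 1.08e-05 = 1.253e+05.
Re > 4000 → turbulent; use the Moody-chart value f = 0.0170.
Darcy-Weisbach: ΔP = f(L/D)(ρV²/2) = 0.017·(1940/0.478)·(0.556·5.093²/2) = 0.017·4059·7.21 = 497.5 Pa.
Pumping power P = QΔP = 0.9139·497.5 = 454.6 W = 455 W.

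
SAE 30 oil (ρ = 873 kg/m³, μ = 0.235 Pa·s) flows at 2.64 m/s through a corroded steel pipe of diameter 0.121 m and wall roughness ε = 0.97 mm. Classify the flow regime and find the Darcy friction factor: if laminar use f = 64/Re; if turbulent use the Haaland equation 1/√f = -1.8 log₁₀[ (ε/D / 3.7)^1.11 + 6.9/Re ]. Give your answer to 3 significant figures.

f ≈ 0.0539

Re = ρVD/μ = 873·2.64·0.121/0.235 = 1187.
Re < 2300 → laminar, so f = 64/Re = 0.05393 (roughness is irrelevant in laminar flow).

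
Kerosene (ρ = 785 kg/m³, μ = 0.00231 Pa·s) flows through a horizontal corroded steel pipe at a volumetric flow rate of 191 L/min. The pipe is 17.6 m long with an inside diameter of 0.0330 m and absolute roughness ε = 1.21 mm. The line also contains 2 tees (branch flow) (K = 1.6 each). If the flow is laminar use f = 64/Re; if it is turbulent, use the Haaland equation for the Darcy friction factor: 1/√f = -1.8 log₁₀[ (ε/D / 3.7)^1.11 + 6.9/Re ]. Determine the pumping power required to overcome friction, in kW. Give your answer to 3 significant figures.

Q = 191 L/min = 191/60000 = 0.003183 m³/s.
Cross-sectional area A = πD²/4 = π(0.033)²/4 = 0.0008553 m²; mean velocity V = Q/A = 0.003183/0.0008553 = 3.722 m/s.
Reynolds number Re = ρVD/μ = 785 · 3.722 · 0.033 / 0.00231 = 4.174e+04.
Re > 4000 → turbulent. Relative roughness ε/D = 0.00121/0.033 = 0.0367. Haaland: 1/√f = -1.8 log₁₀[(0.0367/3.7)^1.11 + 6.9/4.174e+04] = -1.8 log₁₀[0.00597 + 0.000165] = 3.982, so f = 0.06305.
Total minor-loss coefficient ΣK = 2·1.6 = 3.2.
ΔP = [f·L/D + ΣK]·(ρV²/2) = [0.06305·17.6/0.033 + 3.2]·(785·3.722²/2) = [33.63 + 3.2]·5437 = 2.002e+05 Pa.
Pumping power P = QΔP = 0.003183·2.002e+05 = 637.4 W = 0.637 kW.

P ≈ 0.637 kW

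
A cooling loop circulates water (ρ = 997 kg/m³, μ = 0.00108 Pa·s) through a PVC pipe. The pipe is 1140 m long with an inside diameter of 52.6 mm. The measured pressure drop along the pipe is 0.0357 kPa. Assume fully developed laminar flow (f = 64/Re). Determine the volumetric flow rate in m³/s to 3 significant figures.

Q ≈ 5.45×10^-6 m³/s

For laminar flow, f = 64/Re with Re = ρVD/μ, so Darcy-Weisbach reduces to ΔP = 32μLV/D². Solving for V: V = ΔP·D²/(32μL) = 35.7·(0.0526)²/(32·0.00108·1140) = 0.002507 m/s.
Check: Re = ρVD/μ = 997·0.002507·0.0526/0.00108 = 121.7 < 2300, so the laminar assumption holds.
Q = V·A = 0.002507·(π/4·0.0526²) = 5.448e-06 m³/s = 5.45×10^-6 m³/s.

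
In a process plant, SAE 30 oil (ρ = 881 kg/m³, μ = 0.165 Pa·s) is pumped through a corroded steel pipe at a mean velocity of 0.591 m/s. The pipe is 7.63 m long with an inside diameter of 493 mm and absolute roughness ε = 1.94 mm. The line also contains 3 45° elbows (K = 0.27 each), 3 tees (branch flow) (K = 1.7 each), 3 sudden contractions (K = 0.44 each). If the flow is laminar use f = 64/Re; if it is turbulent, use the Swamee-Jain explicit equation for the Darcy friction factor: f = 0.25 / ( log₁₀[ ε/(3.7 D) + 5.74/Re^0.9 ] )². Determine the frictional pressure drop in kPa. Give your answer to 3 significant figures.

Reynolds number Re = ρVD/μ = 881 · 0.591 · 0.493 / 0.165 = 1556.
Re < 2300 → laminar flow, so f = 64/Re = 64/1556 = 0.04114 (the turbulent correlation is not needed).
Total minor-loss coefficient ΣK = 3·0.27 + 3·1.7 + 3·0.44 = 7.23.
ΔP = [f·L/D + ΣK]·(ρV²/2) = [0.04114·7.63/0.493 + 7.23]·(881·0.591²/2) = [0.6367 + 7.23]·153.9 = 1210 Pa.
ΔP = 1210 Pa = 1.21 kPa.

ΔP ≈ 1.21 kPa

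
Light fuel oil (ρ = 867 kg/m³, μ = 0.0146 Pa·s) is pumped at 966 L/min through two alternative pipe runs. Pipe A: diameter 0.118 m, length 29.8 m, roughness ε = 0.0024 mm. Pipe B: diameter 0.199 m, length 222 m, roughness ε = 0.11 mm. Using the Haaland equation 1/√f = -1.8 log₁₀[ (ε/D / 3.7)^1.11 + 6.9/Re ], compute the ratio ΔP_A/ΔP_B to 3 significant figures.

Pipe A: V = Q/A = 0.0161/0.01094 = 1.472 m/s; Re = 1.032e+04; ε/D = 2.03e-05; Haaland → f = 0.03064; ΔP_A = f(L/D)(ρV²/2) = 7271 Pa.
Pipe B: V = Q/A = 0.0161/0.0311 = 0.5176 m/s; Re = 6117; ε/D = 0.000553; Haaland → f = 0.03604; ΔP_B = f(L/D)(ρV²/2) = 4670 Pa.
ΔP_A/ΔP_B = 7271/4670 = 1.56.

ΔP_A/ΔP_B ≈ 1.56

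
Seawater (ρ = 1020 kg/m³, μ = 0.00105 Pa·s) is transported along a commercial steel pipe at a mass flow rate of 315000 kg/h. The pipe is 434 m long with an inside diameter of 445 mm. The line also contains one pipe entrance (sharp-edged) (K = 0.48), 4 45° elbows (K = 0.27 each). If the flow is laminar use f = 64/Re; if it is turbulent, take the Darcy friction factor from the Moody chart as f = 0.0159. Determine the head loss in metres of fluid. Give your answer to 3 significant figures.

ṁ = 315000 kg/h = 315000/3600 = 87.5 kg/s.
A = πD²/4 = π(0.445)²/4 = 0.1555 m²; mean velocity V = ṁ/(ρA) = 87.5/(1020 · 0.1555) = 0.5516 m/s.
Reynolds number Re = ρVD/μ = 1020 · 0.5516 · 0.445 / 0.00105 = 2.384e+05.
Re > 4000 → turbulent; use the Moody-chart value f = 0.0159.
Total minor-loss coefficient ΣK = 1·0.48 + 4·0.27 = 1.56.
ΔP = [f·L/D + ΣK]·(ρV²/2) = [0.0159·434/0.445 + 1.56]·(1020·0.5516²/2) = [15.51 + 1.56]·155.2 = 2648 Pa.
Head loss h_f = ΔP/(ρg) = 2648/(1020·9.81) = 0.265 m.

h_f ≈ 0.265 m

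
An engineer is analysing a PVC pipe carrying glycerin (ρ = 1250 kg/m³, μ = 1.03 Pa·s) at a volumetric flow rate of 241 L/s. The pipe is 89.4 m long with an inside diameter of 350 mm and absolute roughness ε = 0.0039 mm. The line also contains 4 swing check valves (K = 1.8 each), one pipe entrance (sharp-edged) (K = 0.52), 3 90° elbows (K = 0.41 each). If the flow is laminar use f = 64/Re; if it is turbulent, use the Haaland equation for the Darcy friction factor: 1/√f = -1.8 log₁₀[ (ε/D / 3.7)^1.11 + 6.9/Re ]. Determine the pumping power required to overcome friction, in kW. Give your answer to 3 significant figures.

P ≈ 23.0 kW

Q = 241 L/s = 241/1000 = 0.241 m³/s.
Cross-sectional area A = πD²/4 = π(0.35)²/4 = 0.09621 m²; mean velocity V = Q/A = 0.241/0.09621 = 2.505 m/s.
Reynolds number Re = ρVD/μ = 1250 · 2.505 · 0.35 / 1.03 = 1064.
Re < 2300 → laminar flow, so f = 64/Re = 64/1064 = 0.06015 (the turbulent correlation is not needed).
Total minor-loss coefficient ΣK = 4·1.8 + 1·0.52 + 3·0.41 = 8.95.
ΔP = [f·L/D + ΣK]·(ρV²/2) = [0.06015·89.4/0.35 + 8.95]·(1250·2.505²/2) = [15.36 + 8.95]·3922 = 9.535e+04 Pa.
Pumping power P = QΔP = 0.241·9.535e+04 = 22980 W = 23.0 kW.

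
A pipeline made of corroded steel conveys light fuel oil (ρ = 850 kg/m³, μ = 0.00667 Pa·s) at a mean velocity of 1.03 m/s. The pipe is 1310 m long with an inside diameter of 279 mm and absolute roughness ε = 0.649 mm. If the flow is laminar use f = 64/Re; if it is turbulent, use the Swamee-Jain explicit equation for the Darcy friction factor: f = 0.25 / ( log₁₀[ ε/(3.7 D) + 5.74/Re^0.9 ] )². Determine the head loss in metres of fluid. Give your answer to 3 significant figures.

Reynolds number Re = ρVD/μ = 850 · 1.03 · 0.279 / 0.00667 = 3.662e+04.
Re > 4000 → turbulent. Relative roughness ε/D = 0.000649/0.279 = 0.00233. Swamee-Jain: f = 0.25/(log₁₀[0.00233/3.7 + 5.74/3.662e+04^0.9])² = 0.25/(log₁₀[0.000629 + 0.000448])² = 0.25/(-2.968)² = 0.02838.
Darcy-Weisbach: ΔP = f(L/D)(ρV²/2) = 0.02838·(1310/0.279)·(850·1.03²/2) = 0.02838·4695·450.9 = 6.009e+04 Pa.
Head loss h_f = ΔP/(ρg) = 6.009e+04/(850·9.81) = 7.21 m.

h_f ≈ 7.21 m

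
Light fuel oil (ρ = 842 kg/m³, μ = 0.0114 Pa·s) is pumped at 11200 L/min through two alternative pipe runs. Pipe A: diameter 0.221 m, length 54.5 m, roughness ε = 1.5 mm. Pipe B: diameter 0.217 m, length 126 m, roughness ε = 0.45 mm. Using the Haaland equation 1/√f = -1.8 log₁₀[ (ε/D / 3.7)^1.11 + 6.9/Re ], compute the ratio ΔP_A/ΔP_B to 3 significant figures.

Pipe A: V = Q/A = 0.1867/0.03836 = 4.866 m/s; Re = 7.943e+04; ε/D = 0.00679; Haaland → f = 0.03433; ΔP_A = f(L/D)(ρV²/2) = 8.441e+04 Pa.
Pipe B: V = Q/A = 0.1867/0.03698 = 5.047 m/s; Re = 8.09e+04; ε/D = 0.00207; Haaland → f = 0.02549; ΔP_B = f(L/D)(ρV²/2) = 1.587e+05 Pa.
ΔP_A/ΔP_B = 8.441e+04/1.587e+05 = 0.532.

ΔP_A/ΔP_B ≈ 0.532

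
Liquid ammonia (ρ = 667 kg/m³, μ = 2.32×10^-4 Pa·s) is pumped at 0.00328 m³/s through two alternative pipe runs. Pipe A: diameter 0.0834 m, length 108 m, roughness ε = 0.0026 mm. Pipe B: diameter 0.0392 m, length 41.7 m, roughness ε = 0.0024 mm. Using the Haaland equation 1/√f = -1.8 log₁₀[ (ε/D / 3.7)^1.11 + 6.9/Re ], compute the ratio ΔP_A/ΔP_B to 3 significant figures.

ΔP_A/ΔP_B ≈ 0.0669

Pipe A: V = Q/A = 0.00328/0.005463 = 0.6004 m/s; Re = 1.44e+05; ε/D = 3.12e-05; Haaland → f = 0.0167; ΔP_A = f(L/D)(ρV²/2) = 2600 Pa.
Pipe B: V = Q/A = 0.00328/0.001207 = 2.718 m/s; Re = 3.063e+05; ε/D = 6.12e-05; Haaland → f = 0.01483; ΔP_B = f(L/D)(ρV²/2) = 3.887e+04 Pa.
ΔP_A/ΔP_B = 2600/3.887e+04 = 0.0669.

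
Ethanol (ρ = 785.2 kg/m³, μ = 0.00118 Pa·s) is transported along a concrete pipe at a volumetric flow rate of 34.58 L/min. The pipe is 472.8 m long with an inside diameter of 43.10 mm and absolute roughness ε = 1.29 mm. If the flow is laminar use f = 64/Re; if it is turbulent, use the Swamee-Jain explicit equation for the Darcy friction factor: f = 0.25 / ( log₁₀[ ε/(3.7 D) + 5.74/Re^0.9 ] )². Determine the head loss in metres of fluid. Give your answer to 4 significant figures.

h_f ≈ 5.304 m

Q = 34.58 L/min = 34.58/60000 = 0.0005763 m³/s.
Cross-sectional area A = πD²/4 = π(0.0431)²/4 = 0.001459 m²; mean velocity V = Q/A = 0.0005763/0.001459 = 0.395 m/s.
Reynolds number Re = ρVD/μ = 785.2 · 0.395 · 0.0431 / 0.00118 = 1.133e+04.
Re > 4000 → turbulent. Relative roughness ε/D = 0.00129/0.0431 = 0.0299. Swamee-Jain: f = 0.25/(log₁₀[0.0299/3.7 + 5.74/1.133e+04^0.9])² = 0.25/(log₁₀[0.00809 + 0.00129])² = 0.25/(-2.028)² = 0.06079.
Darcy-Weisbach: ΔP = f(L/D)(ρV²/2) = 0.06079·(472.8/0.0431)·(785.2·0.395²/2) = 0.06079·1.097e+04·61.26 = 4.086e+04 Pa.
Head loss h_f = ΔP/(ρg) = 4.086e+04/(785.2·9.81) = 5.304 m.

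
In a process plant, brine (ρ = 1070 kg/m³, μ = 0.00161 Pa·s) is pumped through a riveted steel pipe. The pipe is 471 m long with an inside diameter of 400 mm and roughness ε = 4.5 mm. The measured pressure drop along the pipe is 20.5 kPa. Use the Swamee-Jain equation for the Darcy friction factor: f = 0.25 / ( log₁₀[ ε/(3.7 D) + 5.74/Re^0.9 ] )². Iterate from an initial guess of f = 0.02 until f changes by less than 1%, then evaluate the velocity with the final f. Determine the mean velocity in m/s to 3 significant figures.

V ≈ 0.904 m/s

Rearranging Darcy-Weisbach: V = √(2·ΔP·D/(f·L·ρ)). With ε/D = 0.0045/0.4 = 0.0112, iterate starting from f = 0.02:
  f = 0.02 → V = √(2·2.05e+04·0.4/(0.02·471·1070)) = 1.276 m/s; Re = ρVD/μ = 3.391e+05; f → 0.03973
  f = 0.03973 → V = 0.905 m/s; Re = 2.406e+05; f → 0.03983
Converged (Δf/f < 1%). With the final f = 0.03983: V = √(2·2.05e+04·0.4/(0.03983·471·1070)) = 0.9039 m/s.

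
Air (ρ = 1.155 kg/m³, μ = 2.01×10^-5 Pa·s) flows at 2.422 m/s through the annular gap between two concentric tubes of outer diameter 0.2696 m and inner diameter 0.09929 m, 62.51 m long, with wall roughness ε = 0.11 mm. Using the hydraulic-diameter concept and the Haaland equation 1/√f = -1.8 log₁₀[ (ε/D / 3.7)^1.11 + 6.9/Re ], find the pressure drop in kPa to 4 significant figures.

Hydraulic diameter D_h = 4A/P = D_o - D_i = 0.2696 - 0.09929 = 0.1703 m.
Re = ρVD_h/μ = 1.155·2.422·0.1703/2.01e-05 = 2.37e+04.
ε/D_h = 0.00011/0.1703 = 0.000646; Haaland gives 1/√f = -1.8 log₁₀[6.74e-05+0.000291] = 6.202, so f = 0.026.
ΔP = f(L/D_h)(ρV²/2) = 0.026·62.51/0.1703·3.388 = 32.33 Pa.
ΔP = 0.03233 kPa.

ΔP ≈ 0.03233 kPa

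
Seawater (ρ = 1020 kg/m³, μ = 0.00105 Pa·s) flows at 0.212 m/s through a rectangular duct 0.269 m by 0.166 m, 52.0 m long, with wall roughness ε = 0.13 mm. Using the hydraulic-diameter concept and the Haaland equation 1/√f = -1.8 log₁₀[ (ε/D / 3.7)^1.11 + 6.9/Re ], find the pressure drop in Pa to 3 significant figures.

ΔP ≈ 135 Pa

Hydraulic diameter D_h = 4A/P = 4·(0.269·0.166)/(2·(0.269+0.166)) = 0.1786/0.87 = 0.2053 m.
Re = ρVD_h/μ = 1020·0.212·0.2053/0.00105 = 4.228e+04.
ε/D_h = 0.00013/0.2053 = 0.000633; Haaland gives 1/√f = -1.8 log₁₀[6.59e-05+0.000163] = 6.552, so f = 0.0233.
ΔP = f(L/D_h)(ρV²/2) = 0.0233·52/0.2053·22.92 = 135.2 Pa.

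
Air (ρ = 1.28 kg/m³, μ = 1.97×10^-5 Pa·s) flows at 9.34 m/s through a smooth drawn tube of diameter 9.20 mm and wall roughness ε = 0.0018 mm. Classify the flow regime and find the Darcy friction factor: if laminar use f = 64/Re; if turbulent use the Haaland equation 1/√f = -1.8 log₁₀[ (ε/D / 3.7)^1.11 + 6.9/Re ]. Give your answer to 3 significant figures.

f ≈ 0.0367

Re = ρVD/μ = 1.28·9.34·0.0092/1.97e-05 = 5583.
Re > 4000 → turbulent. ε/D = 1.8e-06/0.0092 = 0.000196; Haaland: 1/√f = -1.8 log₁₀[1.79e-05 + 0.00124] = 5.223, so f = 0.03665.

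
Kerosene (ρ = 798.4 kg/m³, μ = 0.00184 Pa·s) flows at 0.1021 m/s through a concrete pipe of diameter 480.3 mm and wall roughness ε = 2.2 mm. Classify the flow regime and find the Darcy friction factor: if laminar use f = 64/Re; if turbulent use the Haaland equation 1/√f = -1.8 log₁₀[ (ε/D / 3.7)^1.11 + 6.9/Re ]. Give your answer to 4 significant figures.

f ≈ 0.03345

Re = ρVD/μ = 798.4·0.1021·0.4803/0.00184 = 2.128e+04.
Re > 4000 → turbulent. ε/D = 0.0022/0.4803 = 0.00458; Haaland: 1/√f = -1.8 log₁₀[0.000593 + 0.000324] = 5.468, so f = 0.03345.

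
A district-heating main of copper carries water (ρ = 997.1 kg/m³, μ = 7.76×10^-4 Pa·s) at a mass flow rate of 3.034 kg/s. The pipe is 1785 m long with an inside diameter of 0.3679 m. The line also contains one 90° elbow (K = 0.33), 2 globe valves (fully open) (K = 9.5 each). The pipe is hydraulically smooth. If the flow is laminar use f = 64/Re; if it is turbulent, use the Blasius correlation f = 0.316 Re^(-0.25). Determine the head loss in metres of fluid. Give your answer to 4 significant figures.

A = πD²/4 = π(0.3679)²/4 = 0.1063 m²; mean velocity V = ṁ/(ρA) = 3.034/(997.1 · 0.1063) = 0.02862 m/s.
Reynolds number Re = ρVD/μ = 997.1 · 0.02862 · 0.3679 / 0.000776 = 1.353e+04.
Re > 4000 → turbulent. Smooth-pipe (Blasius): f = 0.316 Re^(-0.25) = 0.316/(1.353e+04)^0.25 = 0.0293.
Total minor-loss coefficient ΣK = 1·0.33 + 2·9.5 = 19.3.
ΔP = [f·L/D + ΣK]·(ρV²/2) = [0.0293·1785/0.3679 + 19.3]·(997.1·0.02862²/2) = [142.2 + 19.3]·0.4085 = 65.96 Pa.
Head loss h_f = ΔP/(ρg) = 65.96/(997.1·9.81) = 0.006744 m.

h_f ≈ 0.006744 m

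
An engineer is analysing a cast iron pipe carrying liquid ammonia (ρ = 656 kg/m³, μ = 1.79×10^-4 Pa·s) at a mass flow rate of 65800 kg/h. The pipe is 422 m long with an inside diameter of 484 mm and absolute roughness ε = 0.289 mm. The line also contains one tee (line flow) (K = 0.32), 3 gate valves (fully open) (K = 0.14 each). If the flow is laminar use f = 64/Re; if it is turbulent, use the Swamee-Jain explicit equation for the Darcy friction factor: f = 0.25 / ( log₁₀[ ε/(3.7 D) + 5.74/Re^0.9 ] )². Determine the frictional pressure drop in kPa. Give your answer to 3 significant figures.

ΔP ≈ 0.130 kPa

ṁ = 65800 kg/h = 65800/3600 = 18.28 kg/s.
A = πD²/4 = π(0.484)²/4 = 0.184 m²; mean velocity V = ṁ/(ρA) = 18.28/(656 · 0.184) = 0.1514 m/s.
Reynolds number Re = ρVD/μ = 656 · 0.1514 · 0.484 / 0.000179 = 2.686e+05.
Re > 4000 → turbulent. Relative roughness ε/D = 0.000289/0.484 = 0.000597. Swamee-Jain: f = 0.25/(log₁₀[0.000597/3.7 + 5.74/2.686e+05^0.9])² = 0.25/(log₁₀[0.000161 + 7.46e-05])² = 0.25/(-3.627)² = 0.019.
Total minor-loss coefficient ΣK = 1·0.32 + 3·0.14 = 0.74.
ΔP = [f·L/D + ΣK]·(ρV²/2) = [0.019·422/0.484 + 0.74]·(656·0.1514²/2) = [16.57 + 0.74]·7.522 = 130.2 Pa.
ΔP = 130.2 Pa = 0.130 kPa.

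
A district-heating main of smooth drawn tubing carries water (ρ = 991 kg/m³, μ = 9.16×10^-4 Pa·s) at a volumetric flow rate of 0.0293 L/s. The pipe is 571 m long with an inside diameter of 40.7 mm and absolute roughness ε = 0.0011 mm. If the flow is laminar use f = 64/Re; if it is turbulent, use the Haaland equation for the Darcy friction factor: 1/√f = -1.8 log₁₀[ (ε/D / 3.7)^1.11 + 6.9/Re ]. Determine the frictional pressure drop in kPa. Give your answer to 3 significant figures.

ΔP ≈ 0.228 kPa

Q = 0.0293 L/s = 0.0293/1000 = 2.93e-05 m³/s.
Cross-sectional area A = πD²/4 = π(0.0407)²/4 = 0.001301 m²; mean velocity V = Q/A = 2.93e-05/0.001301 = 0.02252 m/s.
Reynolds number Re = ρVD/μ = 991 · 0.02252 · 0.0407 / 0.000916 = 991.7.
Re < 2300 → laminar flow, so f = 64/Re = 64/991.7 = 0.06454 (the turbulent correlation is not needed).
Darcy-Weisbach: ΔP = f(L/D)(ρV²/2) = 0.06454·(571/0.0407)·(991·0.02252²/2) = 0.06454·1.403e+04·0.2513 = 227.6 Pa.
ΔP = 227.6 Pa = 0.228 kPa.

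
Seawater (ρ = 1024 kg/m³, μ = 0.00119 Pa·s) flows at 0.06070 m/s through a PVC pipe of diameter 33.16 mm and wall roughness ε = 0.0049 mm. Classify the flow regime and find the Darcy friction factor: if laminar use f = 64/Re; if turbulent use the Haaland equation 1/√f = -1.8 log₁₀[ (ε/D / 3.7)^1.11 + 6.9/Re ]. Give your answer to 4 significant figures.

Re = ρVD/μ = 1024·0.0607·0.03316/0.00119 = 1732.
Re < 2300 → laminar, so f = 64/Re = 0.03695 (roughness is irrelevant in laminar flow).

f ≈ 0.03695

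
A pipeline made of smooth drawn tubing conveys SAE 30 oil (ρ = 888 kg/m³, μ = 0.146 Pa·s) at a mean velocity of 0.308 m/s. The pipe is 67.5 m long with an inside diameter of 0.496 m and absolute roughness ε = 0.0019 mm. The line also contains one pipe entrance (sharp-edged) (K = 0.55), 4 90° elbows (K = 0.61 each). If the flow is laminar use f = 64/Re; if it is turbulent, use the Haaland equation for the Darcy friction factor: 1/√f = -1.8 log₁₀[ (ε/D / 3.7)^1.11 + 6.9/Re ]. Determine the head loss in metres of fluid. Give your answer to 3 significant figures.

h_f ≈ 0.0598 m

Reynolds number Re = ρVD/μ = 888 · 0.308 · 0.496 / 0.146 = 929.2.
Re < 2300 → laminar flow, so f = 64/Re = 64/929.2 = 0.06888 (the turbulent correlation is not needed).
Total minor-loss coefficient ΣK = 1·0.55 + 4·0.61 = 2.99.
ΔP = [f·L/D + ΣK]·(ρV²/2) = [0.06888·67.5/0.496 + 2.99]·(888·0.308²/2) = [9.374 + 2.99]·42.12 = 520.8 Pa.
Head loss h_f = ΔP/(ρg) = 520.8/(888·9.81) = 0.0598 m.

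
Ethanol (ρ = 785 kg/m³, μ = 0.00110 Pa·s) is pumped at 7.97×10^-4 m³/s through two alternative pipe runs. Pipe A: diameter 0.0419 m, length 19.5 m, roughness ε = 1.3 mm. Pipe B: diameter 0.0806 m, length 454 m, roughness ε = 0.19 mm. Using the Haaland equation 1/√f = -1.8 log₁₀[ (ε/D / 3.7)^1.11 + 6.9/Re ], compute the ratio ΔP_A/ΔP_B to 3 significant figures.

ΔP_A/ΔP_B ≈ 1.95

Pipe A: V = Q/A = 0.000797/0.001379 = 0.578 m/s; Re = 1.728e+04; ε/D = 0.031; Haaland → f = 0.05983; ΔP_A = f(L/D)(ρV²/2) = 3651 Pa.
Pipe B: V = Q/A = 0.000797/0.005102 = 0.1562 m/s; Re = 8985; ε/D = 0.00236; Haaland → f = 0.0348; ΔP_B = f(L/D)(ρV²/2) = 1877 Pa.
ΔP_A/ΔP_B = 3651/1877 = 1.95.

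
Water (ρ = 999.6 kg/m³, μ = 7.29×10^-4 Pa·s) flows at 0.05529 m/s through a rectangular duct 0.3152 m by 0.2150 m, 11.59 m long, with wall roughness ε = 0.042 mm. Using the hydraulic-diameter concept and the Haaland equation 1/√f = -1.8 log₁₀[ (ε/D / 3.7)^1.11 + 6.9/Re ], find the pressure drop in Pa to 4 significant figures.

ΔP ≈ 1.816 Pa

Hydraulic diameter D_h = 4A/P = 4·(0.3152·0.215)/(2·(0.3152+0.215)) = 0.2711/1.06 = 0.2556 m.
Re = ρVD_h/μ = 999.6·0.05529·0.2556/0.000729 = 1.938e+04.
ε/D_h = 4.2e-05/0.2556 = 0.000164; Haaland gives 1/√f = -1.8 log₁₀[1.47e-05+0.000356] = 6.176, so f = 0.02622.
ΔP = f(L/D_h)(ρV²/2) = 0.02622·11.59/0.2556·1.528 = 1.816 Pa.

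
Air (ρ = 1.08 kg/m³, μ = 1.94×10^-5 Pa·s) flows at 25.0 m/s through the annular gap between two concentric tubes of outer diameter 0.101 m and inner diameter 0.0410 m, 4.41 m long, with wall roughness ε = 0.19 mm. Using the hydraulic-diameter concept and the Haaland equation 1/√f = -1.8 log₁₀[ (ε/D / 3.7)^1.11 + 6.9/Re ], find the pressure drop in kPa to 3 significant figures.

Hydraulic diameter D_h = 4A/P = D_o - D_i = 0.101 - 0.041 = 0.06 m.
Re = ρVD_h/μ = 1.08·25·0.06/1.94e-05 = 8.351e+04.
ε/D_h = 0.00019/0.06 = 0.00317; Haaland gives 1/√f = -1.8 log₁₀[0.000394+8.26e-05] = 5.98, so f = 0.02796.
ΔP = f(L/D_h)(ρV²/2) = 0.02796·4.41/0.06·337.5 = 693.7 Pa.
ΔP = 0.694 kPa.

ΔP ≈ 0.694 kPa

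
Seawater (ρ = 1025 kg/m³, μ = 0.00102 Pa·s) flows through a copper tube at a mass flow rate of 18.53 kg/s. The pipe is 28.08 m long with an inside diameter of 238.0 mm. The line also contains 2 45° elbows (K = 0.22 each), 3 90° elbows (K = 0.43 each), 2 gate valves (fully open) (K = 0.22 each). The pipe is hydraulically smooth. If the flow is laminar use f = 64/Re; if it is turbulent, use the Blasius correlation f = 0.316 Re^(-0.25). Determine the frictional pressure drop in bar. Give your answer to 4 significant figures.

A = πD²/4 = π(0.238)²/4 = 0.04449 m²; mean velocity V = ṁ/(ρA) = 18.53/(1025 · 0.04449) = 0.4064 m/s.
Reynolds number Re = ρVD/μ = 1025 · 0.4064 · 0.238 / 0.00102 = 9.719e+04.
Re > 4000 → turbulent. Smooth-pipe (Blasius): f = 0.316 Re^(-0.25) = 0.316/(9.719e+04)^0.25 = 0.0179.
Total minor-loss coefficient ΣK = 2·0.22 + 3·0.43 + 2·0.22 = 2.17.
ΔP = [f·L/D + ΣK]·(ρV²/2) = [0.0179·28.08/0.238 + 2.17]·(1025·0.4064²/2) = [2.112 + 2.17]·84.63 = 362.3 Pa.
ΔP = 362.3 Pa = 0.003623 bar.

ΔP ≈ 0.003623 bar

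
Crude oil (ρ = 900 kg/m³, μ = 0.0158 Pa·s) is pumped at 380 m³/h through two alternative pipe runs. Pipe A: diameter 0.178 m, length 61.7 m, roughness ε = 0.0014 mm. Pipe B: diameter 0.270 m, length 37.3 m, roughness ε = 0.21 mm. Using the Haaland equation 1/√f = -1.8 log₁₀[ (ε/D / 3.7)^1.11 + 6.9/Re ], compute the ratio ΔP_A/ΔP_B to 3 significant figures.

Pipe A: V = Q/A = 0.1056/0.02488 = 4.242 m/s; Re = 4.301e+04; ε/D = 7.87e-06; Haaland → f = 0.02145; ΔP_A = f(L/D)(ρV²/2) = 6.02e+04 Pa.
Pipe B: V = Q/A = 0.1056/0.05726 = 1.844 m/s; Re = 2.835e+04; ε/D = 0.000778; Haaland → f = 0.02539; ΔP_B = f(L/D)(ρV²/2) = 5365 Pa.
ΔP_A/ΔP_B = 6.02e+04/5365 = 11.2.

ΔP_A/ΔP_B ≈ 11.2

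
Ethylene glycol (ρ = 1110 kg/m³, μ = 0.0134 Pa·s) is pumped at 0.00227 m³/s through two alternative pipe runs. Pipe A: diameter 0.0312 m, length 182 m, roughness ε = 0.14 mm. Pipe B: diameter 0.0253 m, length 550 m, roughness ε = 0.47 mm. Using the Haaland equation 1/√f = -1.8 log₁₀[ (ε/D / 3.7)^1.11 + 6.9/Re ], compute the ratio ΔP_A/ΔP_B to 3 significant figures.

Pipe A: V = Q/A = 0.00227/0.0007645 = 2.969 m/s; Re = 7674; ε/D = 0.00449; Haaland → f = 0.03853; ΔP_A = f(L/D)(ρV²/2) = 1.1e+06 Pa.
Pipe B: V = Q/A = 0.00227/0.0005027 = 4.515 m/s; Re = 9463; ε/D = 0.0186; Haaland → f = 0.05134; ΔP_B = f(L/D)(ρV²/2) = 1.263e+07 Pa.
ΔP_A/ΔP_B = 1.1e+06/1.263e+07 = 0.0871.

ΔP_A/ΔP_B ≈ 0.0871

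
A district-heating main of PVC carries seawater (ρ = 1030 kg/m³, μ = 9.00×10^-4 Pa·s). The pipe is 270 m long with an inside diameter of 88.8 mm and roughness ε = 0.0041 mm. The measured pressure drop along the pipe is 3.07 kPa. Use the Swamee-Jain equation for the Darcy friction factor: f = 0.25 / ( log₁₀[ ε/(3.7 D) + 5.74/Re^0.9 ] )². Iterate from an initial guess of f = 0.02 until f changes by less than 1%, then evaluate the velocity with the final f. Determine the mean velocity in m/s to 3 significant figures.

V ≈ 0.288 m/s

Rearranging Darcy-Weisbach: V = √(2·ΔP·D/(f·L·ρ)). With ε/D = 4.1e-06/0.0888 = 4.62e-05, iterate starting from f = 0.02:
  f = 0.02 → V = √(2·3070·0.0888/(0.02·270·1030)) = 0.3131 m/s; Re = ρVD/μ = 3.182e+04; f → 0.0232
  f = 0.0232 → V = 0.2907 m/s; Re = 2.955e+04; f → 0.0236
  f = 0.0236 → V = 0.2882 m/s; Re = 2.929e+04; f → 0.02365
Converged (Δf/f < 1%). With the final f = 0.02365: V = √(2·3070·0.0888/(0.02365·270·1030)) = 0.2879 m/s.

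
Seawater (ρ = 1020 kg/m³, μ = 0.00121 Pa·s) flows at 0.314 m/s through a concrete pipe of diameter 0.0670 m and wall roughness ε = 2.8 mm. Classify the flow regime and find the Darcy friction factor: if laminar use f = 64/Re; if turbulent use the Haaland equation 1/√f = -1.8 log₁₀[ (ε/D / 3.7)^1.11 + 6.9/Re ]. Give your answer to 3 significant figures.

Re = ρVD/μ = 1020·0.314·0.067/0.00121 = 1.773e+04.
Re > 4000 → turbulent. ε/D = 0.0028/0.067 = 0.0418; Haaland: 1/√f = -1.8 log₁₀[0.0069 + 0.000389] = 3.847, so f = 0.06755.

f ≈ 0.0676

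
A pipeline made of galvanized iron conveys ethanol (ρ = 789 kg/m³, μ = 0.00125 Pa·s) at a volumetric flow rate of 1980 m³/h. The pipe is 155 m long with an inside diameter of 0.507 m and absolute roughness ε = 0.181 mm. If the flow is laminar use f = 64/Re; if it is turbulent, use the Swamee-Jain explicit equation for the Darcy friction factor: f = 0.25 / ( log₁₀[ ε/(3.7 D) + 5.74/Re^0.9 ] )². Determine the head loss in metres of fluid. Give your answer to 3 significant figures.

Q = 1980 m³/h = 1980/3600 = 0.55 m³/s.
Cross-sectional area A = πD²/4 = π(0.507)²/4 = 0.2019 m²; mean velocity V = Q/A = 0.55/0.2019 = 2.724 m/s.
Reynolds number Re = ρVD/μ = 789 · 2.724 · 0.507 / 0.00125 = 8.718e+05.
Re > 4000 → turbulent. Relative roughness ε/D = 0.000181/0.507 = 0.000357. Swamee-Jain: f = 0.25/(log₁₀[0.000357/3.7 + 5.74/8.718e+05^0.9])² = 0.25/(log₁₀[9.65e-05 + 2.59e-05])² = 0.25/(-3.912)² = 0.01633.
Darcy-Weisbach: ΔP = f(L/D)(ρV²/2) = 0.01633·(155/0.507)·(789·2.724²/2) = 0.01633·305.7·2928 = 1.462e+04 Pa.
Head loss h_f = ΔP/(ρg) = 1.462e+04/(789·9.81) = 1.89 m.

h_f ≈ 1.89 m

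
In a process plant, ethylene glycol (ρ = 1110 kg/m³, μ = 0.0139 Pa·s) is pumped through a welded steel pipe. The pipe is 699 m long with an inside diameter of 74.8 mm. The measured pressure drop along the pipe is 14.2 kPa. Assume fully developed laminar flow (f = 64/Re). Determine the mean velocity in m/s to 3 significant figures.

For laminar flow, f = 64/Re with Re = ρVD/μ, so Darcy-Weisbach reduces to ΔP = 32μLV/D². Solving for V: V = ΔP·D²/(32μL) = 1.42e+04·(0.0748)²/(32·0.0139·699) = 0.2555 m/s.
Check: Re = ρVD/μ = 1110·0.2555·0.0748/0.0139 = 1526 < 2300, so the laminar assumption holds.

V ≈ 0.256 m/s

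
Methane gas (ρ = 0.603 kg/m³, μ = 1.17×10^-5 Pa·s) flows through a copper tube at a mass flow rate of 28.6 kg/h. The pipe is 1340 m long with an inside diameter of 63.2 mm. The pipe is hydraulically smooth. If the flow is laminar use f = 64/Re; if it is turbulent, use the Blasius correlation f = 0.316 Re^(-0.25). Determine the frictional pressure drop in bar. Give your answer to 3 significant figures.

ṁ = 28.6 kg/h = 28.6/3600 = 0.007944 kg/s.
A = πD²/4 = π(0.0632)²/4 = 0.003137 m²; mean velocity V = ṁ/(ρA) = 0.007944/(0.603 · 0.003137) = 4.2 m/s.
Reynolds number Re = ρVD/μ = 0.603 · 4.2 · 0.0632 / 1.17e-05 = 1.368e+04.
Re > 4000 → turbulent. Smooth-pipe (Blasius): f = 0.316 Re^(-0.25) = 0.316/(1.368e+04)^0.25 = 0.02922.
Darcy-Weisbach: ΔP = f(L/D)(ρV²/2) = 0.02922·(1340/0.0632)·(0.603·4.2²/2) = 0.02922·2.12e+04·5.318 = 3294 Pa.
ΔP = 3294 Pa = 0.0329 bar.

ΔP ≈ 0.0329 bar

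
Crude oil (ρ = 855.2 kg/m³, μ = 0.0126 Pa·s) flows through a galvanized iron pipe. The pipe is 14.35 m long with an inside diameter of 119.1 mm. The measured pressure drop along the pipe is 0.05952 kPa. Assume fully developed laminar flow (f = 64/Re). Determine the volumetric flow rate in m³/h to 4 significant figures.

Q ≈ 5.852 m³/h

For laminar flow, f = 64/Re with Re = ρVD/μ, so Darcy-Weisbach reduces to ΔP = 32μLV/D². Solving for V: V = ΔP·D²/(32μL) = 59.52·(0.1191)²/(32·0.0126·14.35) = 0.1459 m/s.
Check: Re = ρVD/μ = 855.2·0.1459·0.1191/0.0126 = 1180 < 2300, so the laminar assumption holds.
Q = V·A = 0.1459·(π/4·0.1191²) = 0.001626 m³/s = 5.852 m³/h.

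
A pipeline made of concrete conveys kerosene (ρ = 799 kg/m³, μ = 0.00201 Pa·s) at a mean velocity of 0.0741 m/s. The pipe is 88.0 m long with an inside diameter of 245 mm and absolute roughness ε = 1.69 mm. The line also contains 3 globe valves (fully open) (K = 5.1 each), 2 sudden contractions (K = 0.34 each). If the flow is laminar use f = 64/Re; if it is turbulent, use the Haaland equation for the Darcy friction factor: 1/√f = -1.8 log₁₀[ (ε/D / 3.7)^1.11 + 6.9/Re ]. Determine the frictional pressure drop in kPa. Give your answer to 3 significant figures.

ΔP ≈ 0.0678 kPa

Reynolds number Re = ρVD/μ = 799 · 0.0741 · 0.245 / 0.00201 = 7217.
Re > 4000 → turbulent. Relative roughness ε/D = 0.00169/0.245 = 0.0069. Haaland: 1/√f = -1.8 log₁₀[(0.0069/3.7)^1.11 + 6.9/7217] = -1.8 log₁₀[0.000934 + 0.000956] = 4.902, so f = 0.04161.
Total minor-loss coefficient ΣK = 3·5.1 + 2·0.34 = 16.
ΔP = [f·L/D + ΣK]·(ρV²/2) = [0.04161·88/0.245 + 16]·(799·0.0741²/2) = [14.95 + 16]·2.194 = 67.84 Pa.
ΔP = 67.84 Pa = 0.0678 kPa.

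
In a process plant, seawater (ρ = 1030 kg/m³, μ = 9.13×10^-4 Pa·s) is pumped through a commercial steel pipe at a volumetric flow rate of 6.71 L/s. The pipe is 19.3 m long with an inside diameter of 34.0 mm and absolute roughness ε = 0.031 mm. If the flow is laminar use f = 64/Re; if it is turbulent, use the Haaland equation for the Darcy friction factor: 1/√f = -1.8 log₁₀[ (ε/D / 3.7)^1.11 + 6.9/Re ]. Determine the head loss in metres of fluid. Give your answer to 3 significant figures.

h_f ≈ 31.9 m

Q = 6.71 L/s = 6.71/1000 = 0.00671 m³/s.
Cross-sectional area A = πD²/4 = π(0.034)²/4 = 0.0009079 m²; mean velocity V = Q/A = 0.00671/0.0009079 = 7.391 m/s.
Reynolds number Re = ρVD/μ = 1030 · 7.391 · 0.034 / 0.000913 = 2.835e+05.
Re > 4000 → turbulent. Relative roughness ε/D = 3.1e-05/0.034 = 0.000912. Haaland: 1/√f = -1.8 log₁₀[(0.000912/3.7)^1.11 + 6.9/2.835e+05] = -1.8 log₁₀[9.88e-05 + 2.43e-05] = 7.037, so f = 0.02019.
Darcy-Weisbach: ΔP = f(L/D)(ρV²/2) = 0.02019·(19.3/0.034)·(1030·7.391²/2) = 0.02019·567.6·2.813e+04 = 3.224e+05 Pa.
Head loss h_f = ΔP/(ρg) = 3.224e+05/(1030·9.81) = 31.9 m.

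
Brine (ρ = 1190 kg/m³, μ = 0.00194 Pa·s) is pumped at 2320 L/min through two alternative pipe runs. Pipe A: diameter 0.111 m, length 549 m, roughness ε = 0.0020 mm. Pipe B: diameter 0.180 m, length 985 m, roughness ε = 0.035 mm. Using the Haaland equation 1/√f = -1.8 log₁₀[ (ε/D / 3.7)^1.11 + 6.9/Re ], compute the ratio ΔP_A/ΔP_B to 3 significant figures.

Pipe A: V = Q/A = 0.03867/0.009677 = 3.996 m/s; Re = 2.721e+05; ε/D = 1.8e-05; Haaland → f = 0.01475; ΔP_A = f(L/D)(ρV²/2) = 6.93e+05 Pa.
Pipe B: V = Q/A = 0.03867/0.02545 = 1.52 m/s; Re = 1.678e+05; ε/D = 0.000194; Haaland → f = 0.01725; ΔP_B = f(L/D)(ρV²/2) = 1.297e+05 Pa.
ΔP_A/ΔP_B = 6.93e+05/1.297e+05 = 5.34.

ΔP_A/ΔP_B ≈ 5.34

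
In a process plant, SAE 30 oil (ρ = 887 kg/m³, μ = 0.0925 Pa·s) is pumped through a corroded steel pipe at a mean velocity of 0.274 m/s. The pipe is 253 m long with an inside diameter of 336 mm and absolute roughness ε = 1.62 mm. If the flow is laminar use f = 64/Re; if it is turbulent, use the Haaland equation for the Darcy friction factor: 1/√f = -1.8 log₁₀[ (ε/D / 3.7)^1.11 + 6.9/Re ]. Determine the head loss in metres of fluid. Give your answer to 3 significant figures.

Reynolds number Re = ρVD/μ = 887 · 0.274 · 0.336 / 0.0925 = 882.8.
Re < 2300 → laminar flow, so f = 64/Re = 64/882.8 = 0.0725 (the turbulent correlation is not needed).
Darcy-Weisbach: ΔP = f(L/D)(ρV²/2) = 0.0725·(253/0.336)·(887·0.274²/2) = 0.0725·753·33.3 = 1818 Pa.
Head loss h_f = ΔP/(ρg) = 1818/(887·9.81) = 0.209 m.

h_f ≈ 0.209 m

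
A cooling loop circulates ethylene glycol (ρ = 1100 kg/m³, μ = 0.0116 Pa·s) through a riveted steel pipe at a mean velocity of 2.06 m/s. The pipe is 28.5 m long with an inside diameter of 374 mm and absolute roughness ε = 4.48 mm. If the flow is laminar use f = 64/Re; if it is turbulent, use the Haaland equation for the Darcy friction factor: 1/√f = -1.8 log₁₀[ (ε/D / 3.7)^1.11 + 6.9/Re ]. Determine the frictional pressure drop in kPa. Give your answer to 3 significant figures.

ΔP ≈ 7.31 kPa

Reynolds number Re = ρVD/μ = 1100 · 2.06 · 0.374 / 0.0116 = 7.306e+04.
Re > 4000 → turbulent. Relative roughness ε/D = 0.00448/0.374 = 0.012. Haaland: 1/√f = -1.8 log₁₀[(0.012/3.7)^1.11 + 6.9/7.306e+04] = -1.8 log₁₀[0.00172 + 9.44e-05] = 4.933, so f = 0.0411.
Darcy-Weisbach: ΔP = f(L/D)(ρV²/2) = 0.0411·(28.5/0.374)·(1100·2.06²/2) = 0.0411·76.2·2334 = 7309 Pa.
ΔP = 7309 Pa = 7.31 kPa.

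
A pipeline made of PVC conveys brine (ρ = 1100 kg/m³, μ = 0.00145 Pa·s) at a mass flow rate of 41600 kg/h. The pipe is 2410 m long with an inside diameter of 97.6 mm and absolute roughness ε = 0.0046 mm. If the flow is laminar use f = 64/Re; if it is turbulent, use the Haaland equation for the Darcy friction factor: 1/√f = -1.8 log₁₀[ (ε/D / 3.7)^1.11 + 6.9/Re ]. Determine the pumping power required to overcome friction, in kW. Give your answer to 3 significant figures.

P ≈ 5.03 kW

ṁ = 41600 kg/h = 41600/3600 = 11.56 kg/s.
A = πD²/4 = π(0.0976)²/4 = 0.007482 m²; mean velocity V = ṁ/(ρA) = 11.56/(1100 · 0.007482) = 1.404 m/s.
Reynolds number Re = ρVD/μ = 1100 · 1.404 · 0.0976 / 0.00145 = 1.04e+05.
Re > 4000 → turbulent. Relative roughness ε/D = 4.6e-06/0.0976 = 4.71e-05. Haaland: 1/√f = -1.8 log₁₀[(4.71e-05/3.7)^1.11 + 6.9/1.04e+05] = -1.8 log₁₀[3.69e-06 + 6.64e-05] = 7.478, so f = 0.01788.
Darcy-Weisbach: ΔP = f(L/D)(ρV²/2) = 0.01788·(2410/0.0976)·(1100·1.404²/2) = 0.01788·2.469e+04·1084 = 4.788e+05 Pa.
Q = ṁ/ρ = 11.56/1100 = 0.01051 m³/s.
Pumping power P = QΔP = 0.01051·4.788e+05 = 5030 W = 5.03 kW.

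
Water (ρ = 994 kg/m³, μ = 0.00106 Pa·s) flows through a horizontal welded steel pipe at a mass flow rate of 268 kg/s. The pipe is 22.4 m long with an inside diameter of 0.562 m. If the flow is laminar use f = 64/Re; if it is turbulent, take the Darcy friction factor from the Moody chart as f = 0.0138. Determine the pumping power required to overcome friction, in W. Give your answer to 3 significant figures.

P ≈ 87.1 W

A = πD²/4 = π(0.562)²/4 = 0.2481 m²; mean velocity V = ṁ/(ρA) = 268/(994 · 0.2481) = 1.087 m/s.
Reynolds number Re = ρVD/μ = 994 · 1.087 · 0.562 / 0.00106 = 5.728e+05.
Re > 4000 → turbulent; use the Moody-chart value f = 0.0138.
Darcy-Weisbach: ΔP = f(L/D)(ρV²/2) = 0.0138·(22.4/0.562)·(994·1.087²/2) = 0.0138·39.86·587.1 = 322.9 Pa.
Q = ṁ/ρ = 268/994 = 0.2696 m³/s.
Pumping power P = QΔP = 0.2696·322.9 = 87.07 W = 87.1 W.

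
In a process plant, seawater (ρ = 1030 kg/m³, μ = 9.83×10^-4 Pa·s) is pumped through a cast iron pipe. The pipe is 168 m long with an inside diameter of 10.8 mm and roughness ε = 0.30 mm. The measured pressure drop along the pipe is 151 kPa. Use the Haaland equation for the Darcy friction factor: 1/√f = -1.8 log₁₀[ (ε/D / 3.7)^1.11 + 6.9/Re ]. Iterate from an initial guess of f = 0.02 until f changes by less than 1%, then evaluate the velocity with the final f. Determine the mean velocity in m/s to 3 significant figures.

V ≈ 0.559 m/s

Rearranging Darcy-Weisbach: V = √(2·ΔP·D/(f·L·ρ)). With ε/D = 0.0003/0.0108 = 0.0278, iterate starting from f = 0.02:
  f = 0.02 → V = √(2·1.51e+05·0.0108/(0.02·168·1030)) = 0.9708 m/s; Re = ρVD/μ = 1.099e+04; f → 0.05834
  f = 0.05834 → V = 0.5684 m/s; Re = 6432; f → 0.06026
  f = 0.06026 → V = 0.5593 m/s; Re = 6329; f → 0.06034
Converged (Δf/f < 1%). With the final f = 0.06034: V = √(2·1.51e+05·0.0108/(0.06034·168·1030)) = 0.5589 m/s.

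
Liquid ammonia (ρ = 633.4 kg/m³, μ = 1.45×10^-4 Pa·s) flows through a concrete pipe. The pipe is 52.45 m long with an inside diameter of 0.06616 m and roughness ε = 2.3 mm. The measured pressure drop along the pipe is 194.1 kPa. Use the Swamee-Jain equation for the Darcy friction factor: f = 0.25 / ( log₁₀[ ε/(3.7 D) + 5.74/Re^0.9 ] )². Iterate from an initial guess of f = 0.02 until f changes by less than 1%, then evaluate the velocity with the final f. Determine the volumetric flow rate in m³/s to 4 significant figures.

Rearranging Darcy-Weisbach: V = √(2·ΔP·D/(f·L·ρ)). With ε/D = 0.0023/0.06616 = 0.0348, iterate starting from f = 0.02:
  f = 0.02 → V = √(2·1.941e+05·0.06616/(0.02·52.45·633.4)) = 6.217 m/s; Re = ρVD/μ = 1.797e+06; f → 0.06088
  f = 0.06088 → V = 3.564 m/s; Re = 1.03e+06; f → 0.0609
Converged (Δf/f < 1%). With the final f = 0.0609: V = √(2·1.941e+05·0.06616/(0.0609·52.45·633.4)) = 3.563 m/s.
Q = V·A = 3.563·(π/4·0.06616²) = 0.01225 m³/s = 0.01225 m³/s.

Q ≈ 0.01225 m³/s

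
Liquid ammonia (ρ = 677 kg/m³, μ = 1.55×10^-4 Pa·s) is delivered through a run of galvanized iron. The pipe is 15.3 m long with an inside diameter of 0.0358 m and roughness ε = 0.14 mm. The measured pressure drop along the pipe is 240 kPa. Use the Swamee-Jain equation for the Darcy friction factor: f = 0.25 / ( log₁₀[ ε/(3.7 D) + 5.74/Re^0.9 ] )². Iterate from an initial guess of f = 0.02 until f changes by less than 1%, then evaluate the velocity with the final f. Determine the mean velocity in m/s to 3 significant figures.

Rearranging Darcy-Weisbach: V = √(2·ΔP·D/(f·L·ρ)). With ε/D = 0.00014/0.0358 = 0.00391, iterate starting from f = 0.02:
  f = 0.02 → V = √(2·2.4e+05·0.0358/(0.02·15.3·677)) = 9.108 m/s; Re = ρVD/μ = 1.424e+06; f → 0.02836
  f = 0.02836 → V = 7.649 m/s; Re = 1.196e+06; f → 0.02838
Converged (Δf/f < 1%). With the final f = 0.02838: V = √(2·2.4e+05·0.0358/(0.02838·15.3·677)) = 7.646 m/s.

V ≈ 7.65 m/s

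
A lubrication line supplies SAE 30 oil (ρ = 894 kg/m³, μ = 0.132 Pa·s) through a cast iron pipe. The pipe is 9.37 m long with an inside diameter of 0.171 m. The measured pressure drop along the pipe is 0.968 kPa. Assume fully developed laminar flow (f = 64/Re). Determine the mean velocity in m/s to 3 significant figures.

V ≈ 0.715 m/s

For laminar flow, f = 64/Re with Re = ρVD/μ, so Darcy-Weisbach reduces to ΔP = 32μLV/D². Solving for V: V = ΔP·D²/(32μL) = 968·(0.171)²/(32·0.132·9.37) = 0.7152 m/s.
Check: Re = ρVD/μ = 894·0.7152·0.171/0.132 = 828.3 < 2300, so the laminar assumption holds.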